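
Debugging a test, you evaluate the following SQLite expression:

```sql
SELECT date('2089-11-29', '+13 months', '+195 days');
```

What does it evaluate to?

Adding +13 months to 2089-11-29 gives 2090-12-29.
Applying '+195 days' to 2090-12-29: counting 195 days forward gives 2091-07-12.

2091-07-12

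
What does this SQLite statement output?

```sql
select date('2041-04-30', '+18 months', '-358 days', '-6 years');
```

Adding +18 months to 2041-04-30 gives 2042-10-30.
Applying '-358 days' to 2042-10-30: counting 358 days back gives 2041-11-06.
Adding -6 years to 2041-11-06 gives 2035-11-06.

2035-11-06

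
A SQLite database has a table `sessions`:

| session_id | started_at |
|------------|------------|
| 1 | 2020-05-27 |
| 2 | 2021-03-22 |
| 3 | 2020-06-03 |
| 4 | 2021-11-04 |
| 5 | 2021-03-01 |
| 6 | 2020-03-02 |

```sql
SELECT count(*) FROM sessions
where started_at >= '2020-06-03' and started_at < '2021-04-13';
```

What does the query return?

Rows in [2020-06-03, 2021-04-13): 2021-03-22, 2020-06-03, 2021-03-01 → 3 rows.

3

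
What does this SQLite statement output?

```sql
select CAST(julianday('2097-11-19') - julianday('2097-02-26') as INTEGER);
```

2 days remain in February 2097 after the 26th (28 − 26).
Full months from March 2097 through October 2097 contribute their day counts.
Then 19 days into November 2097.
Total: 2 + 31 + 30 + 31 + 30 + 31 + 31 + 30 + 31 + 19 = 266.

266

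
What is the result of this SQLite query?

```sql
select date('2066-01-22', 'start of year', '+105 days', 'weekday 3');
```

2066-04-21

`start of year` rewinds 2066-01-22 to 2066-01-01.
Applying '+105 days' to 2066-01-01: counting 105 days forward gives 2066-04-16.
`weekday 3` advances to the next Wednesday; 2066-04-16 is a Friday, so it moves forward to 2066-04-21.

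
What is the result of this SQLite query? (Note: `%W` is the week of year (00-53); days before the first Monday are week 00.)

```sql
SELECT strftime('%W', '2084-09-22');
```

2084-09-22 is a Friday. SQLite's %W counts Mondays since the year started; the result is 38.

38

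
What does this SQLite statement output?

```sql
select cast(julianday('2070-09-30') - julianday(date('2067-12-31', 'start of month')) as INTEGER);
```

`start of month` rewinds 2067-12-31 to 2067-12-01.
30 days remain in December 2067 after the 1st (31 − 1).
Full months from January 2068 through August 2070 contribute their day counts.
Then 30 days into September 2070.
Total: 30 + 31 + 29 + 31 + 30 + 31 + 30 + 31 + 31 + 30 + 31 + 30 + 31 + 31 + 28 + 31 + 30 + 31 + 30 + 31 + 31 + 30 + 31 + 30 + 31 + 31 + 28 + 31 + 30 + 31 + 30 + 31 + 31 + 30 = 1034.

1034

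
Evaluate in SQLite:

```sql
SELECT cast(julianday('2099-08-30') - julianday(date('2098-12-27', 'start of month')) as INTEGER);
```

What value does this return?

`start of month` rewinds 2098-12-27 to 2098-12-01.
30 days remain in December 2098 after the 1st (31 − 1).
Full months from January 2099 through July 2099 contribute their day counts.
Then 30 days into August 2099.
Total: 30 + 31 + 28 + 31 + 30 + 31 + 30 + 31 + 30 = 272.

272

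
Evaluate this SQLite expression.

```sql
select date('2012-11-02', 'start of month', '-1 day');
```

2012-10-31

`start of month` rewinds 2012-11-02 to 2012-11-01.
Going back 1 day from 2012-11-01 reaches 2012-10-31 (last day of October, 31 days).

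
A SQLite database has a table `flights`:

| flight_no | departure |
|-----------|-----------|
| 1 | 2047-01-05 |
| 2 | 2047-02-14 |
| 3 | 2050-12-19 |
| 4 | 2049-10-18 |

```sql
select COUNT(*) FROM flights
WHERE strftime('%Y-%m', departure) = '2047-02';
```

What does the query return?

Rows with year-month 2047-02: 2047-02-14 → 1.

1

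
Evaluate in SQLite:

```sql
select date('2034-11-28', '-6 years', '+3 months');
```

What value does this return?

2029-02-28

Adding -6 years to 2034-11-28 gives 2028-11-28.
Adding +3 months to 2028-11-28 gives 2029-02-28.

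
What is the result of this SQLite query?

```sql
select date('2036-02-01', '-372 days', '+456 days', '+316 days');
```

Applying '-372 days' to 2036-02-01: counting 372 days back gives 2035-01-25.
Applying '+456 days' to 2035-01-25: counting 456 days forward gives 2036-04-25.
Applying '+316 days' to 2036-04-25: counting 316 days forward gives 2037-03-07.

2037-03-07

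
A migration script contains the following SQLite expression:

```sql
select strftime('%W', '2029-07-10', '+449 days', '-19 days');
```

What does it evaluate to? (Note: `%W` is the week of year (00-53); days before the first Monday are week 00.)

36

First apply '+449 days', '-19 days': 2029-07-10 → 2030-09-13.
2030-09-13 is a Friday. SQLite's %W counts Mondays since the year started; the result is 36.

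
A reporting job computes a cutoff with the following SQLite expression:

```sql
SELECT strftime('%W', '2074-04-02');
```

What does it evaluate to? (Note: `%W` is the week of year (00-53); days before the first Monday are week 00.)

14

2074-04-02 is a Monday. SQLite's %W counts Mondays since the year started; the result is 14.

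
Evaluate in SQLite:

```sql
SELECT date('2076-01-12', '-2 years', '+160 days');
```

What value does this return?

2074-06-21

Adding -2 years to 2076-01-12 gives 2074-01-12.
Applying '+160 days' to 2074-01-12: counting 160 days forward gives 2074-06-21.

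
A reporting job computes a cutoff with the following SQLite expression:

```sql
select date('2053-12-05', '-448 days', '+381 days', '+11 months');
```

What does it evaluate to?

Applying '-448 days' to 2053-12-05: counting 448 days back gives 2052-09-13.
Applying '+381 days' to 2052-09-13: counting 381 days forward gives 2053-09-29.
Adding +11 months to 2053-09-29 gives 2054-08-29.

2054-08-29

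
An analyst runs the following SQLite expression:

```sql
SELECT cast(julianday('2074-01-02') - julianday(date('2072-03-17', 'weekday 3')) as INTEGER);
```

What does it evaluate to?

650

`weekday 3` advances to the next Wednesday; 2072-03-17 is a Thursday, so it moves forward to 2072-03-23.
8 days remain in March 2072 after the 23rd (31 − 23).
Full months from April 2072 through December 2073 contribute their day counts.
Then 2 days into January 2074.
Total: 8 + 30 + 31 + 30 + 31 + 31 + 30 + 31 + 30 + 31 + 31 + 28 + 31 + 30 + 31 + 30 + 31 + 31 + 30 + 31 + 30 + 31 + 2 = 650.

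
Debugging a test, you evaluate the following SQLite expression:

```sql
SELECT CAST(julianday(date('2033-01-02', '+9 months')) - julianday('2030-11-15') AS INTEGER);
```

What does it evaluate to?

1052

Adding +9 months to 2033-01-02 gives 2033-10-02.
15 days remain in November 2030 after the 15th (30 − 15).
Full months from December 2030 through September 2033 contribute their day counts.
Then 2 days into October 2033.
Total: 15 + 31 + 31 + 28 + 31 + 30 + 31 + 30 + 31 + 31 + 30 + 31 + 30 + 31 + 31 + 29 + 31 + 30 + 31 + 30 + 31 + 31 + 30 + 31 + 30 + 31 + 31 + 28 + 31 + 30 + 31 + 30 + 31 + 31 + 30 + 2 = 1052.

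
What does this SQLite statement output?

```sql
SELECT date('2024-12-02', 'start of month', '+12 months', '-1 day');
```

`start of month` rewinds 2024-12-02 to 2024-12-01.
Adding +12 months to 2024-12-01 gives 2025-12-01.
Going back 1 day from 2025-12-01 reaches 2025-11-30 (last day of November, 30 days).

2025-11-30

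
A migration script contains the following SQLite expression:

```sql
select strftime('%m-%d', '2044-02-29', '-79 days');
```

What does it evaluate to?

12-12

First apply '-79 days': 2044-02-29 → 2043-12-12.
`%m-%d` extracts the month-day: 12-12.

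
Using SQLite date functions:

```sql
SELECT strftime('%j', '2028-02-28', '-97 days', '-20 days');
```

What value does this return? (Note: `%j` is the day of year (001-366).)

307

First apply '-97 days', '-20 days': 2028-02-28 → 2027-11-03.
Day-of-year for 2027-11-03: days since 2027-01-01 inclusive = 307, zero-padded to 307.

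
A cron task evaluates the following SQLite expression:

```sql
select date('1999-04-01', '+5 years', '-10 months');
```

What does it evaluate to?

Adding +5 years to 1999-04-01 gives 2004-04-01.
Adding -10 months to 2004-04-01 gives 2003-06-01.

2003-06-01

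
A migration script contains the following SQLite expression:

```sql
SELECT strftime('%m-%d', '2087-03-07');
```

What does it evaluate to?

03-07

`%m-%d` extracts the month-day: 03-07.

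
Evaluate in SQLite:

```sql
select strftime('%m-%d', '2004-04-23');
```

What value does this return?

`%m-%d` extracts the month-day: 04-23.

04-23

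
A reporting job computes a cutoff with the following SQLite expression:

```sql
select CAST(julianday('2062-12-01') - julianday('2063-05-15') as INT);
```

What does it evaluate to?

-165

30 days remain in December 2062 after the 1st (31 − 1).
January 2063: 31 days.
February 2063: 28 days.
March 2063: 31 days.
April 2063: 30 days.
Then 15 days into May 2063.
Total: 30 + 31 + 28 + 31 + 30 + 15 = 165.
The subtraction is earlier − later, so the result is −165 → -165.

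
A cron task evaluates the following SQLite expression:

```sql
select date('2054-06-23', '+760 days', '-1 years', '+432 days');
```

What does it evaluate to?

2056-09-26

Applying '+760 days' to 2054-06-23: counting 760 days forward gives 2056-07-22.
Adding -1 year to 2056-07-22 gives 2055-07-22.
Applying '+432 days' to 2055-07-22: counting 432 days forward gives 2056-09-26.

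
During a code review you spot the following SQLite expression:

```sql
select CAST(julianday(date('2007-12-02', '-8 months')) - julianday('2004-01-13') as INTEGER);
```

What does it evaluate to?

1175

Adding -8 months to 2007-12-02 gives 2007-04-02.
18 days remain in January 2004 after the 13th (31 − 13).
Full months from February 2004 through March 2007 contribute their day counts.
Then 2 days into April 2007.
Total: 18 + 29 + 31 + 30 + 31 + 30 + 31 + 31 + 30 + 31 + 30 + 31 + 31 + 28 + 31 + 30 + 31 + 30 + 31 + 31 + 30 + 31 + 30 + 31 + 31 + 28 + 31 + 30 + 31 + 30 + 31 + 31 + 30 + 31 + 30 + 31 + 31 + 28 + 31 + 2 = 1175.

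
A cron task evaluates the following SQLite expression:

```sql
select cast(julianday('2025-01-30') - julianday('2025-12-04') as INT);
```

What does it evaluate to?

1 day remains in January 2025 after the 30th (31 − 30).
Full months from February 2025 through November 2025 contribute their day counts.
Then 4 days into December 2025.
Total: 1 + 28 + 31 + 30 + 31 + 30 + 31 + 31 + 30 + 31 + 30 + 4 = 308.
The subtraction is earlier − later, so the result is −308 → -308.

-308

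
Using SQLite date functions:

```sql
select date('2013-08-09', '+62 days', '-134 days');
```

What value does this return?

Applying '+62 days' to 2013-08-09: counting 62 days forward gives 2013-10-10.
Applying '-134 days' to 2013-10-10: counting 134 days back gives 2013-05-29.

2013-05-29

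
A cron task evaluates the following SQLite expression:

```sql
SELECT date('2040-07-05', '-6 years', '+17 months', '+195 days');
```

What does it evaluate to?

2036-06-17

Adding -6 years to 2040-07-05 gives 2034-07-05.
Adding +17 months to 2034-07-05 gives 2035-12-05.
Applying '+195 days' to 2035-12-05: counting 195 days forward gives 2036-06-17.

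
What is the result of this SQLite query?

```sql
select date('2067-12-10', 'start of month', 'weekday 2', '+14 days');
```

`start of month` rewinds 2067-12-10 to 2067-12-01.
`weekday 2` advances to the next Tuesday; 2067-12-01 is a Thursday, so it moves forward to 2067-12-06.
Advancing 14 more days within December lands on 2067-12-20.

2067-12-20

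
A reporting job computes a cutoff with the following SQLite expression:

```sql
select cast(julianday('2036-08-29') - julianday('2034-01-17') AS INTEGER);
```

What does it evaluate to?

14 days remain in January 2034 after the 17th (31 − 17).
Full months from February 2034 through July 2036 contribute their day counts.
Then 29 days into August 2036.
Total: 14 + 28 + 31 + 30 + 31 + 30 + 31 + 31 + 30 + 31 + 30 + 31 + 31 + 28 + 31 + 30 + 31 + 30 + 31 + 31 + 30 + 31 + 30 + 31 + 31 + 29 + 31 + 30 + 31 + 30 + 31 + 29 = 955.

955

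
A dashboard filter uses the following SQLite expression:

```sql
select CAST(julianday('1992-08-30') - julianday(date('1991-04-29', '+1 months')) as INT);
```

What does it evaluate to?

Adding +1 month to 1991-04-29 gives 1991-05-29.
2 days remain in May 1991 after the 29th (31 − 29).
Full months from June 1991 through July 1992 contribute their day counts.
Then 30 days into August 1992.
Total: 2 + 30 + 31 + 31 + 30 + 31 + 30 + 31 + 31 + 29 + 31 + 30 + 31 + 30 + 31 + 30 = 459.

459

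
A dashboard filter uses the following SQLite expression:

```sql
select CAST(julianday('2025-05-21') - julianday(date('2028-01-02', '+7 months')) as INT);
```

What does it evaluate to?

-1169

Adding +7 months to 2028-01-02 gives 2028-08-02.
10 days remain in May 2025 after the 21st (31 − 21).
Full months from June 2025 through July 2028 contribute their day counts.
Then 2 days into August 2028.
Total: 10 + 30 + 31 + 31 + 30 + 31 + 30 + 31 + 31 + 28 + 31 + 30 + 31 + 30 + 31 + 31 + 30 + 31 + 30 + 31 + 31 + 28 + 31 + 30 + 31 + 30 + 31 + 31 + 30 + 31 + 30 + 31 + 31 + 29 + 31 + 30 + 31 + 30 + 31 + 2 = 1169.
The subtraction is earlier − later, so the result is −1169 → -1169.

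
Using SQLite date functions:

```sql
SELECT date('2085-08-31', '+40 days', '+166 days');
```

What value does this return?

2086-03-25

August 2085 has 31 days; 0 remain after the 31st, so 1 days reach 2085-09-01.
September 2085 has 30 days; 29 remain after the 1st, so 30 days reach 2085-10-01.
Advancing 9 more days within October lands on 2085-10-10.
Applying '+166 days' to 2085-10-10: counting 166 days forward gives 2086-03-25.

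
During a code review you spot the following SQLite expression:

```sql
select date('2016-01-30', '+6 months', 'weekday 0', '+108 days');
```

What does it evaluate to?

Adding +6 months to 2016-01-30 gives 2016-07-30.
`weekday 0` advances to the next Sunday; 2016-07-30 is a Saturday, so it moves forward to 2016-07-31.
Applying '+108 days' to 2016-07-31: counting 108 days forward gives 2016-11-16.

2016-11-16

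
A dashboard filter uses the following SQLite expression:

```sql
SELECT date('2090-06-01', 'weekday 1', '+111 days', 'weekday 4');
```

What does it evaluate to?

`weekday 1` advances to the next Monday; 2090-06-01 is a Thursday, so it moves forward to 2090-06-05.
Applying '+111 days' to 2090-06-05: counting 111 days forward gives 2090-09-24.
`weekday 4` advances to the next Thursday; 2090-09-24 is a Sunday, so it moves forward to 2090-09-28.

2090-09-28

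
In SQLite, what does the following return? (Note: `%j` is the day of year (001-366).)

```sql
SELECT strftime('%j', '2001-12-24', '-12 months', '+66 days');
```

059

First apply '-12 months', '+66 days': 2001-12-24 → 2001-02-28.
Day-of-year for 2001-02-28: days since 2001-01-01 inclusive = 59, zero-padded to 059.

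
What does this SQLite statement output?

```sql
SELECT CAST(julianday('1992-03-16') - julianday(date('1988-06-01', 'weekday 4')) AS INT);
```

`weekday 4` advances to the next Thursday; 1988-06-01 is a Wednesday, so it moves forward to 1988-06-02.
28 days remain in June 1988 after the 2nd (30 − 2).
Full months from July 1988 through February 1992 contribute their day counts.
Then 16 days into March 1992.
Total: 28 + 31 + 31 + 30 + 31 + 30 + 31 + 31 + 28 + 31 + 30 + 31 + 30 + 31 + 31 + 30 + 31 + 30 + 31 + 31 + 28 + 31 + 30 + 31 + 30 + 31 + 31 + 30 + 31 + 30 + 31 + 31 + 28 + 31 + 30 + 31 + 30 + 31 + 31 + 30 + 31 + 30 + 31 + 31 + 29 + 16 = 1383.

1383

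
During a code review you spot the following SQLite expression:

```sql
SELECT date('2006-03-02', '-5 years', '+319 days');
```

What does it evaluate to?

Adding -5 years to 2006-03-02 gives 2001-03-02.
Applying '+319 days' to 2001-03-02: counting 319 days forward gives 2002-01-15.

2002-01-15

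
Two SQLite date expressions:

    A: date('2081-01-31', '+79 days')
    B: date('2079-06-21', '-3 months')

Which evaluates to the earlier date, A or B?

A = 2081-04-20.
B = 2079-03-21.
B is earlier.

B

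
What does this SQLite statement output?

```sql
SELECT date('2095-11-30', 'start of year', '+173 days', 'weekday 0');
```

`start of year` rewinds 2095-11-30 to 2095-01-01.
Applying '+173 days' to 2095-01-01: counting 173 days forward gives 2095-06-23.
`weekday 0` advances to the next Sunday; 2095-06-23 is a Thursday, so it moves forward to 2095-06-26.

2095-06-26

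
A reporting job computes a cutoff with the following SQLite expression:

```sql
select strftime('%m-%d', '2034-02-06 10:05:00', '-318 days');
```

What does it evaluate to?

03-25

First apply '-318 days': 2034-02-06 10:05:00 → 2033-03-25 10:05:00.
`%m-%d` extracts the month-day: 03-25.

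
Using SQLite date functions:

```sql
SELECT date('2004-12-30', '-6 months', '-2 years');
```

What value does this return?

2002-06-30

Adding -6 months to 2004-12-30 gives 2004-06-30.
Adding -2 years to 2004-06-30 gives 2002-06-30.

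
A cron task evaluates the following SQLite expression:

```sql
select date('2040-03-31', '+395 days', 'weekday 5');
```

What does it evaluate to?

Applying '+395 days' to 2040-03-31: counting 395 days forward gives 2041-04-30.
`weekday 5` advances to the next Friday; 2041-04-30 is a Tuesday, so it moves forward to 2041-05-03.

2041-05-03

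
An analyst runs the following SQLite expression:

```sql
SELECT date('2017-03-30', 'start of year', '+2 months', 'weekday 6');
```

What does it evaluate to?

`start of year` rewinds 2017-03-30 to 2017-01-01.
Adding +2 months to 2017-01-01 gives 2017-03-01.
`weekday 6` advances to the next Saturday; 2017-03-01 is a Wednesday, so it moves forward to 2017-03-04.

2017-03-04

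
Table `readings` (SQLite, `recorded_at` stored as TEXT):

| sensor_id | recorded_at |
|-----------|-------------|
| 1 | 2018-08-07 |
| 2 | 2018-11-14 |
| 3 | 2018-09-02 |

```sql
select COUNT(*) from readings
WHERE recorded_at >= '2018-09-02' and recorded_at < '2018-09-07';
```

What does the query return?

1

Rows in [2018-09-02, 2018-09-07): 2018-09-02 → 1 row.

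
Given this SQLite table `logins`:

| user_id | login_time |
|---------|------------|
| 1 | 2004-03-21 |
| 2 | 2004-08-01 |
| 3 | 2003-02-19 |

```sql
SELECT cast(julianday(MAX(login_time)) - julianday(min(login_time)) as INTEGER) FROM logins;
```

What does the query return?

529

MIN = 2003-02-19, MAX = 2004-08-01.
9 days remain in February 2003 after the 19th (28 − 19).
Full months from March 2003 through July 2004 contribute their day counts.
Then 1 day into August 2004.
Total: 9 + 31 + 30 + 31 + 30 + 31 + 31 + 30 + 31 + 30 + 31 + 31 + 29 + 31 + 30 + 31 + 30 + 31 + 1 = 529.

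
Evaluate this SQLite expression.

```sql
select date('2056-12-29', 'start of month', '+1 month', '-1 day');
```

`start of month` rewinds 2056-12-29 to 2056-12-01.
Adding +1 month to 2056-12-01 gives 2057-01-01.
Going back 1 day from 2057-01-01 reaches 2056-12-31 (last day of December, 31 days).

2056-12-31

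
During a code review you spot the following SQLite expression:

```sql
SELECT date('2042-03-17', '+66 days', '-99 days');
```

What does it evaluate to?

2042-02-12

Applying '+66 days' to 2042-03-17: counting 66 days forward gives 2042-05-22.
Applying '-99 days' to 2042-05-22: counting 99 days back gives 2042-02-12.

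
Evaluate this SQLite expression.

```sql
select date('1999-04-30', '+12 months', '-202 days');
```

1999-10-11

Adding +12 months to 1999-04-30 gives 2000-04-30.
Applying '-202 days' to 2000-04-30: counting 202 days back gives 1999-10-11.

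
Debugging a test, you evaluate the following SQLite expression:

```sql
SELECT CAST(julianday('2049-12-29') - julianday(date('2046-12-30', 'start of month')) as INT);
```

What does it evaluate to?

1124

`start of month` rewinds 2046-12-30 to 2046-12-01.
30 days remain in December 2046 after the 1st (31 − 1).
Full months from January 2047 through November 2049 contribute their day counts.
Then 29 days into December 2049.
Total: 30 + 31 + 28 + 31 + 30 + 31 + 30 + 31 + 31 + 30 + 31 + 30 + 31 + 31 + 29 + 31 + 30 + 31 + 30 + 31 + 31 + 30 + 31 + 30 + 31 + 31 + 28 + 31 + 30 + 31 + 30 + 31 + 31 + 30 + 31 + 30 + 29 = 1124.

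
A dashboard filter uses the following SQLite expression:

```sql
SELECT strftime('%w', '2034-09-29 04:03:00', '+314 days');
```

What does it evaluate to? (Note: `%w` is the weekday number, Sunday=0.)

First apply '+314 days': 2034-09-29 04:03:00 → 2035-08-09 04:03:00.
2035-08-09 is a Thursday; with Sunday=0 that is 4.

4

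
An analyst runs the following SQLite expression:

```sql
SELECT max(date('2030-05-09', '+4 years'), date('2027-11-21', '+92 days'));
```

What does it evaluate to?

date('2030-05-09', '+4 years') → 2034-05-09.
date('2027-11-21', '+92 days') → 2028-02-21.
Later of the two is 2034-05-09.

2034-05-09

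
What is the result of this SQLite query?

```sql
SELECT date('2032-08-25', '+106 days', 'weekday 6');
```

Applying '+106 days' to 2032-08-25: counting 106 days forward gives 2032-12-09.
`weekday 6` advances to the next Saturday; 2032-12-09 is a Thursday, so it moves forward to 2032-12-11.

2032-12-11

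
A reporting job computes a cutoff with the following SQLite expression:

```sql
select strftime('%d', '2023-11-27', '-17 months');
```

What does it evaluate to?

First apply '-17 months': 2023-11-27 → 2022-06-27.
`%d` extracts the 2-digit day of month: 27.

27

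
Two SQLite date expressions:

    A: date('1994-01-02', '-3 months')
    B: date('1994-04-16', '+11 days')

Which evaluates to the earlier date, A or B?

A

A = 1993-10-02.
B = 1994-04-27.
A is earlier.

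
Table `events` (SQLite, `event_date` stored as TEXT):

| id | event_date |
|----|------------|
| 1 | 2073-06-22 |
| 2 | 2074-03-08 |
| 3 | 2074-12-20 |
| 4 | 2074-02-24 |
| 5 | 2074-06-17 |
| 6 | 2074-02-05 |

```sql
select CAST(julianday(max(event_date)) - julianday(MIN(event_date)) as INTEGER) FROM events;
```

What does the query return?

546

MIN = 2073-06-22, MAX = 2074-12-20.
8 days remain in June 2073 after the 22nd (30 − 22).
Full months from July 2073 through November 2074 contribute their day counts.
Then 20 days into December 2074.
Total: 8 + 31 + 31 + 30 + 31 + 30 + 31 + 31 + 28 + 31 + 30 + 31 + 30 + 31 + 31 + 30 + 31 + 30 + 20 = 546.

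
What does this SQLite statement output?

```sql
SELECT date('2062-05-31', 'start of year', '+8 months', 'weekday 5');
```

`start of year` rewinds 2062-05-31 to 2062-01-01.
Adding +8 months to 2062-01-01 gives 2062-09-01.
`weekday 5` advances to the next Friday; 2062-09-01 is already a Friday, so it stays at 2062-09-01.

2062-09-01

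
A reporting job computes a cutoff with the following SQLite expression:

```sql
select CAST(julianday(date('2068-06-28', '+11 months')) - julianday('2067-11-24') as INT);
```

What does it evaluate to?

Adding +11 months to 2068-06-28 gives 2069-05-28.
6 days remain in November 2067 after the 24th (30 − 24).
Full months from December 2067 through April 2069 contribute their day counts.
Then 28 days into May 2069.
Total: 6 + 31 + 31 + 29 + 31 + 30 + 31 + 30 + 31 + 31 + 30 + 31 + 30 + 31 + 31 + 28 + 31 + 30 + 28 = 551.

551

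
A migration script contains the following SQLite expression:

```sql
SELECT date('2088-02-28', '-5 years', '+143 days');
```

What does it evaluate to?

Adding -5 years to 2088-02-28 gives 2083-02-28.
Applying '+143 days' to 2083-02-28: counting 143 days forward gives 2083-07-21.

2083-07-21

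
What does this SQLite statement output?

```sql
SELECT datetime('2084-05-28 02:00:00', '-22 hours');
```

2084-05-27 04:00:00

-22 hours from 2084-05-28 02:00:00 is 2084-05-27 04:00:00 (crosses midnight).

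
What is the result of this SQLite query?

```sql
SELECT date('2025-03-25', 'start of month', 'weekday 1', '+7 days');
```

2025-03-10

`start of month` rewinds 2025-03-25 to 2025-03-01.
`weekday 1` advances to the next Monday; 2025-03-01 is a Saturday, so it moves forward to 2025-03-03.
Advancing 7 more days within March lands on 2025-03-10.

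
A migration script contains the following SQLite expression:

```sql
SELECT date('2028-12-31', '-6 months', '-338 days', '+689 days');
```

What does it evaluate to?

2029-06-17

Adding -6 months to 2028-12-31 targets 2028-06-31. June 2028 has only 30 days, so SQLite normalizes the 1-day overflow forward to 2028-07-01.
Applying '-338 days' to 2028-07-01: counting 338 days back gives 2027-07-29.
Applying '+689 days' to 2027-07-29: counting 689 days forward gives 2029-06-17.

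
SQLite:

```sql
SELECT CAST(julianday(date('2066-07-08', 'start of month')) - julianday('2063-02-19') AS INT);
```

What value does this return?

1228

`start of month` rewinds 2066-07-08 to 2066-07-01.
9 days remain in February 2063 after the 19th (28 − 19).
Full months from March 2063 through June 2066 contribute their day counts.
Then 1 day into July 2066.
Total: 9 + 31 + 30 + 31 + 30 + 31 + 31 + 30 + 31 + 30 + 31 + 31 + 29 + 31 + 30 + 31 + 30 + 31 + 31 + 30 + 31 + 30 + 31 + 31 + 28 + 31 + 30 + 31 + 30 + 31 + 31 + 30 + 31 + 30 + 31 + 31 + 28 + 31 + 30 + 31 + 30 + 1 = 1228.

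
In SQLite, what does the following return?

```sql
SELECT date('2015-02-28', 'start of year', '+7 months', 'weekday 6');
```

`start of year` rewinds 2015-02-28 to 2015-01-01.
Adding +7 months to 2015-01-01 gives 2015-08-01.
`weekday 6` advances to the next Saturday; 2015-08-01 is already a Saturday, so it stays at 2015-08-01.

2015-08-01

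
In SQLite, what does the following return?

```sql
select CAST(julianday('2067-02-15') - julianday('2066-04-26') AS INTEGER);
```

295

4 days remain in April 2066 after the 26th (30 − 26).
Full months from May 2066 through January 2067 contribute their day counts.
Then 15 days into February 2067.
Total: 4 + 31 + 30 + 31 + 31 + 30 + 31 + 30 + 31 + 31 + 15 = 295.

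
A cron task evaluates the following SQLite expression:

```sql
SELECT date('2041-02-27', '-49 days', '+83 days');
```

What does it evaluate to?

Applying '-49 days' to 2041-02-27: counting 49 days back gives 2041-01-09.
Applying '+83 days' to 2041-01-09: counting 83 days forward gives 2041-04-02.

2041-04-02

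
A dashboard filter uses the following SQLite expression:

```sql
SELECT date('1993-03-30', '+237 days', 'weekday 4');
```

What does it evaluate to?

1993-11-25

Applying '+237 days' to 1993-03-30: counting 237 days forward gives 1993-11-22.
`weekday 4` advances to the next Thursday; 1993-11-22 is a Monday, so it moves forward to 1993-11-25.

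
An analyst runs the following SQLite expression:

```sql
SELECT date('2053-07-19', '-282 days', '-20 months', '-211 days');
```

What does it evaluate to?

2050-07-14

Applying '-282 days' to 2053-07-19: counting 282 days back gives 2052-10-10.
Adding -20 months to 2052-10-10 gives 2051-02-10.
Applying '-211 days' to 2051-02-10: counting 211 days back gives 2050-07-14.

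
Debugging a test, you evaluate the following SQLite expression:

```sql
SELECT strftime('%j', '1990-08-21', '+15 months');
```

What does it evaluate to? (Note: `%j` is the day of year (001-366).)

325

First apply '+15 months': 1990-08-21 → 1991-11-21.
Day-of-year for 1991-11-21: days since 1991-01-01 inclusive = 325, zero-padded to 325.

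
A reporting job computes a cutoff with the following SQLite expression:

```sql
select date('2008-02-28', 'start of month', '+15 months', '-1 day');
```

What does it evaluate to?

`start of month` rewinds 2008-02-28 to 2008-02-01.
Adding +15 months to 2008-02-01 gives 2009-05-01.
Going back 1 day from 2009-05-01 reaches 2009-04-30 (last day of April, 30 days).

2009-04-30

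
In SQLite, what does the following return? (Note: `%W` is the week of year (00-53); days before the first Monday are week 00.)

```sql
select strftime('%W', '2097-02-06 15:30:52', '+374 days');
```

First apply '+374 days': 2097-02-06 15:30:52 → 2098-02-15 15:30:52.
2098-02-15 is a Saturday. SQLite's %W counts Mondays since the year started; the result is 06.

06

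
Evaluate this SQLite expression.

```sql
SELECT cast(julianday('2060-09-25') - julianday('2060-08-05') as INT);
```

51

26 days remain in August 2060 after the 5th (31 − 5).
Then 25 days into September 2060.
Total: 26 + 25 = 51.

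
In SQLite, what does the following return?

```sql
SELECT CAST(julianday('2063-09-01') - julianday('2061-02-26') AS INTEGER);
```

2 days remain in February 2061 after the 26th (28 − 26).
Full months from March 2061 through August 2063 contribute their day counts.
Then 1 day into September 2063.
Total: 2 + 31 + 30 + 31 + 30 + 31 + 31 + 30 + 31 + 30 + 31 + 31 + 28 + 31 + 30 + 31 + 30 + 31 + 31 + 30 + 31 + 30 + 31 + 31 + 28 + 31 + 30 + 31 + 30 + 31 + 31 + 1 = 917.

917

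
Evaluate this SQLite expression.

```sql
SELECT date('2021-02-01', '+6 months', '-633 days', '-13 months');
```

Adding +6 months to 2021-02-01 gives 2021-08-01.
Applying '-633 days' to 2021-08-01: counting 633 days back gives 2019-11-07.
Adding -13 months to 2019-11-07 gives 2018-10-07.

2018-10-07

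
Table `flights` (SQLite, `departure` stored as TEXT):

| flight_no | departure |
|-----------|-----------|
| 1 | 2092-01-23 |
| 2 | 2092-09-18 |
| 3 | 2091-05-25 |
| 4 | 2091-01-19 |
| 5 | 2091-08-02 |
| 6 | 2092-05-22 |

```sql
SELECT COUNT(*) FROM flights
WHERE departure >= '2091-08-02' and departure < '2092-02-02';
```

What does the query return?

2

Rows in [2091-08-02, 2092-02-02): 2092-01-23, 2091-08-02 → 2 rows.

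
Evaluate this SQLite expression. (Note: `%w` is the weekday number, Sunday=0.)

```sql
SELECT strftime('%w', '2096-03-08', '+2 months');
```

First apply '+2 months': 2096-03-08 → 2096-05-08.
2096-05-08 is a Tuesday; with Sunday=0 that is 2.

2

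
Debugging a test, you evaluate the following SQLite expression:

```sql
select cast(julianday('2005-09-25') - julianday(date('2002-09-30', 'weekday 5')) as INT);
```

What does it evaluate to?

1087

`weekday 5` advances to the next Friday; 2002-09-30 is a Monday, so it moves forward to 2002-10-04.
27 days remain in October 2002 after the 4th (31 − 4).
Full months from November 2002 through August 2005 contribute their day counts.
Then 25 days into September 2005.
Total: 27 + 30 + 31 + 31 + 28 + 31 + 30 + 31 + 30 + 31 + 31 + 30 + 31 + 30 + 31 + 31 + 29 + 31 + 30 + 31 + 30 + 31 + 31 + 30 + 31 + 30 + 31 + 31 + 28 + 31 + 30 + 31 + 30 + 31 + 31 + 25 = 1087.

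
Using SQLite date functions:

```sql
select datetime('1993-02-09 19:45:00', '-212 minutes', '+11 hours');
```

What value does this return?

212 minutes = 3h 32m; -212 minutes from 1993-02-09 19:45:00 is 1993-02-09 16:13:00.
+11 hours from 1993-02-09 16:13:00 is 1993-02-10 03:13:00 (crosses midnight).

1993-02-10 03:13:00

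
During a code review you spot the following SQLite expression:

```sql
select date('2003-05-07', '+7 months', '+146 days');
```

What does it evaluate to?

2004-05-01

Adding +7 months to 2003-05-07 gives 2003-12-07.
Applying '+146 days' to 2003-12-07: counting 146 days forward gives 2004-05-01.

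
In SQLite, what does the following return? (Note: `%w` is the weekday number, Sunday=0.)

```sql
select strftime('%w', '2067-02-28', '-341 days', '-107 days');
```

1

First apply '-341 days', '-107 days': 2067-02-28 → 2065-12-07.
2065-12-07 is a Monday; with Sunday=0 that is 1.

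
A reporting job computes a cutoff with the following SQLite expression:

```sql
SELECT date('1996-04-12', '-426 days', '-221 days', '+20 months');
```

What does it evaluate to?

1996-03-05

Applying '-426 days' to 1996-04-12: counting 426 days back gives 1995-02-11.
Applying '-221 days' to 1995-02-11: counting 221 days back gives 1994-07-05.
Adding +20 months to 1994-07-05 gives 1996-03-05.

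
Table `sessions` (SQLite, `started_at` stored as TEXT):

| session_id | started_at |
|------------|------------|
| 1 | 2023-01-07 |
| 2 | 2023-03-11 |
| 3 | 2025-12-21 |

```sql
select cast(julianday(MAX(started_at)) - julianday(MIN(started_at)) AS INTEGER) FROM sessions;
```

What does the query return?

1079

MIN = 2023-01-07, MAX = 2025-12-21.
24 days remain in January 2023 after the 7th (31 − 7).
Full months from February 2023 through November 2025 contribute their day counts.
Then 21 days into December 2025.
Total: 24 + 28 + 31 + 30 + 31 + 30 + 31 + 31 + 30 + 31 + 30 + 31 + 31 + 29 + 31 + 30 + 31 + 30 + 31 + 31 + 30 + 31 + 30 + 31 + 31 + 28 + 31 + 30 + 31 + 30 + 31 + 31 + 30 + 31 + 30 + 21 = 1079.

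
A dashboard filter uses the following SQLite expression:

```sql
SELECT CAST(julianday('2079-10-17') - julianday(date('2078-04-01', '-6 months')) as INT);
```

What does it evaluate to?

Adding -6 months to 2078-04-01 gives 2077-10-01.
30 days remain in October 2077 after the 1st (31 − 1).
Full months from November 2077 through September 2079 contribute their day counts.
Then 17 days into October 2079.
Total: 30 + 30 + 31 + 31 + 28 + 31 + 30 + 31 + 30 + 31 + 31 + 30 + 31 + 30 + 31 + 31 + 28 + 31 + 30 + 31 + 30 + 31 + 31 + 30 + 17 = 746.

746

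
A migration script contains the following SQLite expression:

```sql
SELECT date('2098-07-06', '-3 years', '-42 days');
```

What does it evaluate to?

Adding -3 years to 2098-07-06 gives 2095-07-06.
Applying '-42 days' to 2095-07-06: counting 42 days back gives 2095-05-25.

2095-05-25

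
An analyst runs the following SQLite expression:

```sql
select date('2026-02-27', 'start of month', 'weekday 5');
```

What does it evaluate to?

2026-02-06

`start of month` rewinds 2026-02-27 to 2026-02-01.
`weekday 5` advances to the next Friday; 2026-02-01 is a Sunday, so it moves forward to 2026-02-06.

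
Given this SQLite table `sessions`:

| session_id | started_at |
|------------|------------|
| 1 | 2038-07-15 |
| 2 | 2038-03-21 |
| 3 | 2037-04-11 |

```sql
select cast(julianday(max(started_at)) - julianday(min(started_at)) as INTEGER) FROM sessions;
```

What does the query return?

460

MIN = 2037-04-11, MAX = 2038-07-15.
19 days remain in April 2037 after the 11th (30 − 11).
Full months from May 2037 through June 2038 contribute their day counts.
Then 15 days into July 2038.
Total: 19 + 31 + 30 + 31 + 31 + 30 + 31 + 30 + 31 + 31 + 28 + 31 + 30 + 31 + 30 + 15 = 460.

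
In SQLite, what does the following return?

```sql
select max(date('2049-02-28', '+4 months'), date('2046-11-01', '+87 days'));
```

2049-06-28

date('2049-02-28', '+4 months') → 2049-06-28.
date('2046-11-01', '+87 days') → 2047-01-27.
Later of the two is 2049-06-28.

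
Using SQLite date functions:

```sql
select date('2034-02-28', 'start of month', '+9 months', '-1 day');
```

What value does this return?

`start of month` rewinds 2034-02-28 to 2034-02-01.
Adding +9 months to 2034-02-01 gives 2034-11-01.
Going back 1 day from 2034-11-01 reaches 2034-10-31 (last day of October, 31 days).

2034-10-31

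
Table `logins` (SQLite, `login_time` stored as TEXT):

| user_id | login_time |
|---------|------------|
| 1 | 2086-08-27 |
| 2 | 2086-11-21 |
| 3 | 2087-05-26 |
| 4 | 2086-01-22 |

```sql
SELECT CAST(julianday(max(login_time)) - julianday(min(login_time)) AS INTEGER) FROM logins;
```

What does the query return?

489

MIN = 2086-01-22, MAX = 2087-05-26.
9 days remain in January 2086 after the 22nd (31 − 22).
Full months from February 2086 through April 2087 contribute their day counts.
Then 26 days into May 2087.
Total: 9 + 28 + 31 + 30 + 31 + 30 + 31 + 31 + 30 + 31 + 30 + 31 + 31 + 28 + 31 + 30 + 26 = 489.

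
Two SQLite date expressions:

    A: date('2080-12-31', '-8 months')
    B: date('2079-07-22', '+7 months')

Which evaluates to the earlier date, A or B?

A = 2080-05-01.
B = 2080-02-22.
B is earlier.

B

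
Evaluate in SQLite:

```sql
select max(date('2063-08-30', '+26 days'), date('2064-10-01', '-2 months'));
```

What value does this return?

2064-08-01

date('2063-08-30', '+26 days') → 2063-09-25.
date('2064-10-01', '-2 months') → 2064-08-01.
Later of the two is 2064-08-01.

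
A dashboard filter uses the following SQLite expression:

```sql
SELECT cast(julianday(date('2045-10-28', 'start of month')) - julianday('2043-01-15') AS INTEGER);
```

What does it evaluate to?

990

`start of month` rewinds 2045-10-28 to 2045-10-01.
16 days remain in January 2043 after the 15th (31 − 15).
Full months from February 2043 through September 2045 contribute their day counts.
Then 1 day into October 2045.
Total: 16 + 28 + 31 + 30 + 31 + 30 + 31 + 31 + 30 + 31 + 30 + 31 + 31 + 29 + 31 + 30 + 31 + 30 + 31 + 31 + 30 + 31 + 30 + 31 + 31 + 28 + 31 + 30 + 31 + 30 + 31 + 31 + 30 + 1 = 990.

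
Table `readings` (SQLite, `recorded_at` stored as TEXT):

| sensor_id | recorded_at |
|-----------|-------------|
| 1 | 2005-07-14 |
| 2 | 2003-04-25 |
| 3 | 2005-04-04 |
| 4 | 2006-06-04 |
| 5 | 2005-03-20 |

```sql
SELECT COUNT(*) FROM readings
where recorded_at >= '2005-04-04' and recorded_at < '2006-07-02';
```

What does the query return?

3

Rows in [2005-04-04, 2006-07-02): 2005-07-14, 2005-04-04, 2006-06-04 → 3 rows.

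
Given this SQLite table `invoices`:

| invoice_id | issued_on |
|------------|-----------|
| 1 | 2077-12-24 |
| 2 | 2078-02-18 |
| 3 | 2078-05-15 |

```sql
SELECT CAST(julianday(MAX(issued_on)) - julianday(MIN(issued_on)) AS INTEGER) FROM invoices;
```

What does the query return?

142

MIN = 2077-12-24, MAX = 2078-05-15.
7 days remain in December 2077 after the 24th (31 − 24).
January 2078: 31 days.
February 2078: 28 days.
March 2078: 31 days.
April 2078: 30 days.
Then 15 days into May 2078.
Total: 7 + 31 + 28 + 31 + 30 + 15 = 142.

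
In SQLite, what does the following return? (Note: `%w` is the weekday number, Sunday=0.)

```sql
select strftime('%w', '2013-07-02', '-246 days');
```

1

First apply '-246 days': 2013-07-02 → 2012-10-29.
2012-10-29 is a Monday; with Sunday=0 that is 1.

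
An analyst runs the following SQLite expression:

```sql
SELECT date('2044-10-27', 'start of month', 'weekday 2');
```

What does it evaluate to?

2044-10-04

`start of month` rewinds 2044-10-27 to 2044-10-01.
`weekday 2` advances to the next Tuesday; 2044-10-01 is a Saturday, so it moves forward to 2044-10-04.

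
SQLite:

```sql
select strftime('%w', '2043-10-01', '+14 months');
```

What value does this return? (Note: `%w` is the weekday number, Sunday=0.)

4

First apply '+14 months': 2043-10-01 → 2044-12-01.
2044-12-01 is a Thursday; with Sunday=0 that is 4.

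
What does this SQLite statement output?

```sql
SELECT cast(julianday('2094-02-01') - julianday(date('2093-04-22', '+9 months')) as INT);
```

Adding +9 months to 2093-04-22 gives 2094-01-22.
9 days remain in January 2094 after the 22nd (31 − 22).
Then 1 day into February 2094.
Total: 9 + 1 = 10.

10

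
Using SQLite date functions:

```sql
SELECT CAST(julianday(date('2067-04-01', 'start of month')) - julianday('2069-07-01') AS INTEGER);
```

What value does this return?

`start of month` rewinds 2067-04-01 to 2067-04-01.
29 days remain in April 2067 after the 1st (30 − 1).
Full months from May 2067 through June 2069 contribute their day counts.
Then 1 day into July 2069.
Total: 29 + 31 + 30 + 31 + 31 + 30 + 31 + 30 + 31 + 31 + 29 + 31 + 30 + 31 + 30 + 31 + 31 + 30 + 31 + 30 + 31 + 31 + 28 + 31 + 30 + 31 + 30 + 1 = 822.
The subtraction is earlier − later, so the result is −822 → -822.

-822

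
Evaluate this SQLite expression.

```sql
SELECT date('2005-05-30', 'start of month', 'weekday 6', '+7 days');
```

`start of month` rewinds 2005-05-30 to 2005-05-01.
`weekday 6` advances to the next Saturday; 2005-05-01 is a Sunday, so it moves forward to 2005-05-07.
Advancing 7 more days within May lands on 2005-05-14.

2005-05-14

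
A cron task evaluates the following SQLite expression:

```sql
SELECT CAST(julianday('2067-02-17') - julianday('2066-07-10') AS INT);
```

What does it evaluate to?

21 days remain in July 2066 after the 10th (31 − 10).
Full months from August 2066 through January 2067 contribute their day counts.
Then 17 days into February 2067.
Total: 21 + 31 + 30 + 31 + 30 + 31 + 31 + 17 = 222.

222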